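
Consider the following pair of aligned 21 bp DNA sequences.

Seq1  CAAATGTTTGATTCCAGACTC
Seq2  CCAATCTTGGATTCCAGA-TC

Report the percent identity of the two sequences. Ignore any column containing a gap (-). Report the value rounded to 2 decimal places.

Excluding the 1 gap column leaves 20 comparable sites.
Mismatches occur at site 2 (A↔C), site 6 (G↔C), site 9 (T↔G).
17 of the 20 comparable sites match, so the percent identity is 17/20 × 100 = 85.00%.

85.00%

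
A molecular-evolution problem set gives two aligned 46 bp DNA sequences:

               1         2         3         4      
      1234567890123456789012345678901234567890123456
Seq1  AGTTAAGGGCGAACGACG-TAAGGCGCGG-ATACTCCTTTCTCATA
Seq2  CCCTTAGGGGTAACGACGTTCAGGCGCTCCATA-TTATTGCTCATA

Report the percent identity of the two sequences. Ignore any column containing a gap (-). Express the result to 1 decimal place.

Excluding the 3 gap columns leaves 43 comparable sites.
Mismatches occur at site 1 (A↔C), site 2 (G↔C), site 3 (T↔C), site 5 (A↔T), site 10 (C↔G), site 11 (G↔T), site 21 (A↔C), site 28 (G↔T), site 29 (G↔C), site 36 (C↔T), site 37 (C↔A), site 40 (T↔G).
31 of the 43 comparable sites match, so the percent identity is 31/43 × 100 = 72.1%.

72.1%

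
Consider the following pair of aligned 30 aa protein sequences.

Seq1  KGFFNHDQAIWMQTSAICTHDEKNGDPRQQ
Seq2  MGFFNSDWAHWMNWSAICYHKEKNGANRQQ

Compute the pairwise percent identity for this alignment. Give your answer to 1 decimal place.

Mismatches occur at site 1 (K→M), site 6 (H→S), site 8 (Q→W), site 10 (I→H), site 13 (Q→N), site 14 (T→W), site 19 (T→Y), site 21 (D→K), site 26 (D→A), site 27 (P→N).
20 of the 30 sites match, so the percent identity is 20/30 × 100 = 66.7%.

66.7%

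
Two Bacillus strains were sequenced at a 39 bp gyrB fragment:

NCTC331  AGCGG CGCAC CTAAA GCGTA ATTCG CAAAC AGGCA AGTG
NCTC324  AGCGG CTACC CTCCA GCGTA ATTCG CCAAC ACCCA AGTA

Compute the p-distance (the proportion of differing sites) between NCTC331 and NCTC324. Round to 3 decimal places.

The sequences differ at positions 7 (G/T), 8 (C/A), 9 (A/C), 13 (A/C), 14 (A/C), 27 (A/C), 32 (G/C), 33 (G/C), 39 (G/A).
There are 9 differences over 39 sites, so p = 9/39 = 0.231.

0.231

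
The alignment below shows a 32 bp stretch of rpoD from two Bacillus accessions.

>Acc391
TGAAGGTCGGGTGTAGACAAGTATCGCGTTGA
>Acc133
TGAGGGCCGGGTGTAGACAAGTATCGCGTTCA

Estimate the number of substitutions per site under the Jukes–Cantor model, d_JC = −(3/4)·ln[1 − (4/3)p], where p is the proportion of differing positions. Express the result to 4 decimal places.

0.1001

Mismatches occur at site 4 (A→G), site 7 (T→C), site 31 (G→C).
p = 3/32 = 0.093750.
d = −0.75 · ln(1 − (4/3)·0.093750) = −0.75 · ln(0.875000) = −0.75 · (-0.133531) = 0.1001.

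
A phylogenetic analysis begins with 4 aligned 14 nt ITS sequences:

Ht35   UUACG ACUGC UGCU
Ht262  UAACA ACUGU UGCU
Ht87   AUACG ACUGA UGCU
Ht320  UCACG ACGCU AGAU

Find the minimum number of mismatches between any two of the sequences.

2

Pairwise Hamming distances:
  Ht35 vs Ht262: 3
  Ht35 vs Ht87: 2
  Ht35 vs Ht320: 6
  Ht262 vs Ht87: 4
  Ht262 vs Ht320: 6
  Ht87 vs Ht320: 7
The smallest is 2, between Ht35 and Ht87.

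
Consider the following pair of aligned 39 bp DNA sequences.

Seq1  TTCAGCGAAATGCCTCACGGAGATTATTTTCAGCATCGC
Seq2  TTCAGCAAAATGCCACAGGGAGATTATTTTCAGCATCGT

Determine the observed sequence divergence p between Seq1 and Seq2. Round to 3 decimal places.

The sequences differ at positions 7 (G/A), 15 (T/A), 18 (C/G), 39 (C/T).
There are 4 differences over 39 sites, so p = 4/39 = 0.103.

0.103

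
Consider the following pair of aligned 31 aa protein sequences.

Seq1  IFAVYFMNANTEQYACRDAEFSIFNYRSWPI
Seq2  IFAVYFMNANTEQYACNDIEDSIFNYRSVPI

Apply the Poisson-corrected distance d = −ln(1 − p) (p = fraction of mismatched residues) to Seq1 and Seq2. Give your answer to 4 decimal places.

Differing sites — 17:R/N; 19:A/I; 21:F/D; 29:W/V.
p = 4/31 = 0.129032.
d = −ln(1 − 0.129032) = −ln(0.870968) = 0.1382.

0.1382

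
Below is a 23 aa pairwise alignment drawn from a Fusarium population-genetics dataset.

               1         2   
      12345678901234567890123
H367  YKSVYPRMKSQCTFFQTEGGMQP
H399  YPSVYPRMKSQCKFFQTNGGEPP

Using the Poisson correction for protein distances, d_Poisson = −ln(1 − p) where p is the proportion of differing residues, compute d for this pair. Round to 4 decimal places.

The sequences differ at positions 2 (K/P), 13 (T/K), 18 (E/N), 21 (M/E), 22 (Q/P).
p = 5/23 = 0.217391.
d = −ln(1 − 0.217391) = −ln(0.782609) = 0.2451.

0.2451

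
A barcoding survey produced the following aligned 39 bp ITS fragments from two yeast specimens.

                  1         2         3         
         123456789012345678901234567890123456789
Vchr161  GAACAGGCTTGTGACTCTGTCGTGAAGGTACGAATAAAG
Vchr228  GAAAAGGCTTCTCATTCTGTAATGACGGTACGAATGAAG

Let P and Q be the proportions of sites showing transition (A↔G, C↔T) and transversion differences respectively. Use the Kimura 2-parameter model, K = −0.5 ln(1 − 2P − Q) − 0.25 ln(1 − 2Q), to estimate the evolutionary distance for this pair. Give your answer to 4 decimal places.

0.2397

Mismatches occur at site 4 (C→A, transversion), site 11 (G→C, transversion), site 13 (G→C, transversion), site 15 (C→T, transition), site 21 (C→A, transversion), site 22 (G→A, transition), site 26 (A→C, transversion), site 36 (A→G, transition).
Of the 8 differences, 3 transitions and 5 transversions over 39 sites: P = 3/39 = 0.076923, Q = 5/39 = 0.128205.
d = −0.5·ln(0.717949) − 0.25·ln(0.743590) = −0.5·(-0.331357) − 0.25·(-0.296265) = 0.2397.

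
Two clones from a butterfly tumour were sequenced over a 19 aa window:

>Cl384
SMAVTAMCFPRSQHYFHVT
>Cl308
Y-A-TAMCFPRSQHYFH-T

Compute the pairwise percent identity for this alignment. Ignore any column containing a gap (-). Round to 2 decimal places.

93.75%

Excluding the 3 gap columns leaves 16 comparable sites.
The sequences differ at position 1 (S/Y).
15 of the 16 comparable sites match, so the percent identity is 15/16 × 100 = 93.75%.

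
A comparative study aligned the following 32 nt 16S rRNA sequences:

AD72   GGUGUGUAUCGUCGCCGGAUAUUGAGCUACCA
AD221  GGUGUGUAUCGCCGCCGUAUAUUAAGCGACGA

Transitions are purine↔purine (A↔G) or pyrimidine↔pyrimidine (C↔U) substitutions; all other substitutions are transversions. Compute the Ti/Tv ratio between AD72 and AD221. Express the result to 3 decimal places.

0.667

The sequences differ at positions 12 (U/C, transition), 18 (G/U, transversion), 24 (G/A, transition), 28 (U/G, transversion), 31 (C/G, transversion).
Of the 5 differences, 2 transitions and 3 transversions, so Ti/Tv = 2/3 = 0.667.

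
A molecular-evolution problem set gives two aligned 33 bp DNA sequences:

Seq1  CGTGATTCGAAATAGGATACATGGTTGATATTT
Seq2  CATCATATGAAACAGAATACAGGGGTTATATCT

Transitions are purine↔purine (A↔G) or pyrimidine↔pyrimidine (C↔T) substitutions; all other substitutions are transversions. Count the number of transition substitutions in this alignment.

Mismatches occur at site 2 (G→A, transition), site 4 (G→C, transversion), site 7 (T→A, transversion), site 8 (C→T, transition), site 13 (T→C, transition), site 16 (G→A, transition), site 22 (T→G, transversion), site 25 (T→G, transversion), site 27 (G→T, transversion), site 32 (T→C, transition).
Of the 10 differences, 5 transitions and 5 transversions, so the answer is 5.

5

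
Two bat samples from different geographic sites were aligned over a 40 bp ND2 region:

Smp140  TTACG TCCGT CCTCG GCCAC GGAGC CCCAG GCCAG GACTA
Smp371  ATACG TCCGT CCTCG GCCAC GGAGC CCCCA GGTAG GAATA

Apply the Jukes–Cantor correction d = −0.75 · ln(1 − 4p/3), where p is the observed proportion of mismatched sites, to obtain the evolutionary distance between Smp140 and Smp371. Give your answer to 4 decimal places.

0.1674

Differing sites — 1:T/A; 29:A/C; 30:G/A; 32:C/G; 33:C/T; 38:C/A.
p = 6/40 = 0.150000.
d = −0.75 · ln(1 − (4/3)·0.150000) = −0.75 · ln(0.800000) = −0.75 · (-0.223144) = 0.1674.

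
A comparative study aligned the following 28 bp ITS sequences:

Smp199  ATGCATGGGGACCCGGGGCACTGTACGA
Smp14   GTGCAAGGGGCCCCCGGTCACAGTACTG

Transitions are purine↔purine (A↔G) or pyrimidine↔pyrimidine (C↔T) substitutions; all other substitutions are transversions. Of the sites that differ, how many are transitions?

Mismatches occur at site 1 (A/G, transition), site 6 (T/A, transversion), site 11 (A/C, transversion), site 15 (G/C, transversion), site 18 (G/T, transversion), site 22 (T/A, transversion), site 27 (G/T, transversion), site 28 (A/G, transition).
Of the 8 differences, 2 transitions and 6 transversions, so the answer is 2.

2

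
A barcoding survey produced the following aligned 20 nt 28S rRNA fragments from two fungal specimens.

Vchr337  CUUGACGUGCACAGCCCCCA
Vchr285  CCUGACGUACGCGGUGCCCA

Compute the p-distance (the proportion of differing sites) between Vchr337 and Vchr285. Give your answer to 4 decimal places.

0.3000

Differing sites — 2:U/C; 9:G/A; 11:A/G; 13:A/G; 15:C/U; 16:C/G.
There are 6 differences over 20 sites, so p = 6/20 = 0.3000.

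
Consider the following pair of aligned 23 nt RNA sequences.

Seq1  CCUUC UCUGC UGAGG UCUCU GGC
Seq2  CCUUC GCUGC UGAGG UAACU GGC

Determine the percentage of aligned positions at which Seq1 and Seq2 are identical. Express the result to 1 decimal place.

87.0%

Differing sites — 6:U/G; 17:C/A; 18:U/A.
20 of the 23 sites match, so the percent identity is 20/23 × 100 = 87.0%.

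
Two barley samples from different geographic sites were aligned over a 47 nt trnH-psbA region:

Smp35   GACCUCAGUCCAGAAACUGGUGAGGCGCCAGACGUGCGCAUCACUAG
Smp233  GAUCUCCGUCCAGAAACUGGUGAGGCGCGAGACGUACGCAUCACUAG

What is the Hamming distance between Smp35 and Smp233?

4

Differing sites — 3:C/U; 7:A/C; 29:C/G; 36:G/A.
That gives 4 mismatches out of 47 aligned sites, so the Hamming distance is 4.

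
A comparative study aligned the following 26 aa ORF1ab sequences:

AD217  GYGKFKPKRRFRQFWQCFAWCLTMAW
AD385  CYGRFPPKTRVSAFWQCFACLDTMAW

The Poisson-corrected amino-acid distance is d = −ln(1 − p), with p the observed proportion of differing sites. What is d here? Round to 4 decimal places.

0.4855

Differing sites — 1:G/C; 4:K/R; 6:K/P; 9:R/T; 11:F/V; 12:R/S; 13:Q/A; 20:W/C; 21:C/L; 22:L/D.
p = 10/26 = 0.384615.
d = −ln(1 − 0.384615) = −ln(0.615385) = 0.4855.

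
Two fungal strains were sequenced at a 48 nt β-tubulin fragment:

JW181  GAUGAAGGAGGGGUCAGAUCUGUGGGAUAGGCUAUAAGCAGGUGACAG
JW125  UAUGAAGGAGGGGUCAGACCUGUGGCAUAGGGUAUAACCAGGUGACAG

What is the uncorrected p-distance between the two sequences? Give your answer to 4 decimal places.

0.1042

Differing sites — 1:G/U; 19:U/C; 26:G/C; 32:C/G; 38:G/C.
There are 5 differences over 48 sites, so p = 5/48 = 0.1042.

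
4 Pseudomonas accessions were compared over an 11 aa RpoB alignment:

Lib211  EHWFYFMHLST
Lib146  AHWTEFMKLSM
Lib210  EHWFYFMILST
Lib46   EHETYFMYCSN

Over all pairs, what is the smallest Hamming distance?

1

Pairwise Hamming distances:
  Lib211 vs Lib146: 5
  Lib211 vs Lib210: 1
  Lib211 vs Lib46: 5
  Lib146 vs Lib210: 5
  Lib146 vs Lib46: 6
  Lib210 vs Lib46: 5
The smallest is 1, between Lib211 and Lib210.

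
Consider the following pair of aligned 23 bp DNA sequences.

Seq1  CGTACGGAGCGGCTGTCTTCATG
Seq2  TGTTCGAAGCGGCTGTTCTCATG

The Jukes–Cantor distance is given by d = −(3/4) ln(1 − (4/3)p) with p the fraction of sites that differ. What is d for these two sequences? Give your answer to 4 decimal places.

0.2567

Mismatches occur at site 1 (C↔T), site 4 (A↔T), site 7 (G↔A), site 17 (C↔T), site 18 (T↔C).
p = 5/23 = 0.217391.
d = −0.75 · ln(1 − (4/3)·0.217391) = −0.75 · ln(0.710145) = −0.75 · (-0.342286) = 0.2567.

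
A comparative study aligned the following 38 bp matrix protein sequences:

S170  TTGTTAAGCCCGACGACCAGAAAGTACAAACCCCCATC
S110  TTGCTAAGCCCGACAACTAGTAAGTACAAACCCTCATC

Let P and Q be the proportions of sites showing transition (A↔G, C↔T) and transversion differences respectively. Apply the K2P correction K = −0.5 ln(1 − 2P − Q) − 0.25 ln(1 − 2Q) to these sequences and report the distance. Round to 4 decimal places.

The sequences differ at positions 4 (T/C, transition), 15 (G/A, transition), 18 (C/T, transition), 21 (A/T, transversion), 34 (C/T, transition).
Of the 5 differences, 4 transitions and 1 transversion over 38 sites: P = 4/38 = 0.105263, Q = 1/38 = 0.026316.
d = −0.5·ln(0.763158) − 0.25·ln(0.947368) = −0.5·(-0.270290) − 0.25·(-0.054068) = 0.1487.

0.1487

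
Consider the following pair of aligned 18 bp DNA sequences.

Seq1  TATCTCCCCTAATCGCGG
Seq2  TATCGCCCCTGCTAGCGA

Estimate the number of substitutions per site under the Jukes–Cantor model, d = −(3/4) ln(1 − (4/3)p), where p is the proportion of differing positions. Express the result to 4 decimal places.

0.3470

Differing sites — 5:T/G; 11:A/G; 12:A/C; 14:C/A; 18:G/A.
p = 5/18 = 0.277778.
d = −0.75 · ln(1 − (4/3)·0.277778) = −0.75 · ln(0.629629) = −0.75 · (-0.462625) = 0.3470.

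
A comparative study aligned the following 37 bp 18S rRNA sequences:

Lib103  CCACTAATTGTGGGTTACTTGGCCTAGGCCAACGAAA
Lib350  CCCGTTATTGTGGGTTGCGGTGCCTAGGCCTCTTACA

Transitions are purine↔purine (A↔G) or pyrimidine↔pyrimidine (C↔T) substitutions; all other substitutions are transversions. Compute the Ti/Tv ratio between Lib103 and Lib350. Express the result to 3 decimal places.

Differing sites — 3:A/C (Tv); 4:C/G (Tv); 6:A/T (Tv); 17:A/G (Ti); 19:T/G (Tv); 20:T/G (Tv); 21:G/T (Tv); 31:A/T (Tv); 32:A/C (Tv); 33:C/T (Ti); 34:G/T (Tv); 36:A/C (Tv).
Of the 12 differences, 2 transitions and 10 transversions, so Ti/Tv = 2/10 = 0.200.

0.200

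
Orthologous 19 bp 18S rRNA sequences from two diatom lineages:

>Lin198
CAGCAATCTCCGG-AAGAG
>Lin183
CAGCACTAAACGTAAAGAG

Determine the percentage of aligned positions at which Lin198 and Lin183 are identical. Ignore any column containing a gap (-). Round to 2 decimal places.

72.22%

Excluding the 1 gap column leaves 18 comparable sites.
The sequences differ at positions 6 (A/C), 8 (C/A), 9 (T/A), 10 (C/A), 13 (G/T).
13 of the 18 comparable sites match, so the percent identity is 13/18 × 100 = 72.22%.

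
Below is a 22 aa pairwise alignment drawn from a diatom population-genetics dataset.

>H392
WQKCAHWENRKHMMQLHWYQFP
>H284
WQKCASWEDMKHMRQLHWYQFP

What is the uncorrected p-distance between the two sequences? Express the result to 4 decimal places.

0.1818

Differing sites — 6:H/S; 9:N/D; 10:R/M; 14:M/R.
There are 4 differences over 22 sites, so p = 4/22 = 0.1818.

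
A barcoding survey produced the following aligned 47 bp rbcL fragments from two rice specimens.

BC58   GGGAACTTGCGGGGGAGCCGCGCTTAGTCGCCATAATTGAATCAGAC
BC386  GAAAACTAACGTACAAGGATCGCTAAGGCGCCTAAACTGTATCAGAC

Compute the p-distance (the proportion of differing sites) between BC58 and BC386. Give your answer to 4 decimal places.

0.3617

Differing sites — 2:G/A; 3:G/A; 8:T/A; 9:G/A; 12:G/T; 13:G/A; 14:G/C; 15:G/A; 18:C/G; 19:C/A; 20:G/T; 25:T/A; 28:T/G; 33:A/T; 34:T/A; 37:T/C; 40:A/T.
There are 17 differences over 47 sites, so p = 17/47 = 0.3617.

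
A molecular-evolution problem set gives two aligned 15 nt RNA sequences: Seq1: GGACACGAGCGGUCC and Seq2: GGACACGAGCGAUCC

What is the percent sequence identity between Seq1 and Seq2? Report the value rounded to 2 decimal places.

93.33%

Differing sites — 12:G/A.
14 of the 15 sites match, so the percent identity is 14/15 × 100 = 93.33%.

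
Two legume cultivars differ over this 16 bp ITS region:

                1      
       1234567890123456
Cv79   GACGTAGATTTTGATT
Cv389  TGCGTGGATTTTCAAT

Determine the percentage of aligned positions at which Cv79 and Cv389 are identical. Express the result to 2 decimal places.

Mismatches occur at site 1 (G/T), site 2 (A/G), site 6 (A/G), site 13 (G/C), site 15 (T/A).
11 of the 16 sites match, so the percent identity is 11/16 × 100 = 68.75%.

68.75%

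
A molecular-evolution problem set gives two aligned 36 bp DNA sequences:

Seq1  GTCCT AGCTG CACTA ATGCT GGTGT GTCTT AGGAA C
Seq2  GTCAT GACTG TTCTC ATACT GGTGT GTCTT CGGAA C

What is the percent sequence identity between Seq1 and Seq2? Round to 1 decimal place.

77.8%

Mismatches occur at site 4 (C→A), site 6 (A→G), site 7 (G→A), site 11 (C→T), site 12 (A→T), site 15 (A→C), site 18 (G→A), site 31 (A→C).
28 of the 36 sites match, so the percent identity is 28/36 × 100 = 77.8%.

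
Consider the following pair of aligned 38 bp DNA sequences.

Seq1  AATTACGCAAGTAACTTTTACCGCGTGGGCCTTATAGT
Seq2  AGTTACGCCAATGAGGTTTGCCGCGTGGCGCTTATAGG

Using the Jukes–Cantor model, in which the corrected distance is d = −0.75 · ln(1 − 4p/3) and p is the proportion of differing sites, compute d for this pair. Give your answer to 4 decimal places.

Differing sites — 2:A/G; 9:A/C; 11:G/A; 13:A/G; 15:C/G; 16:T/G; 20:A/G; 29:G/C; 30:C/G; 38:T/G.
p = 10/38 = 0.263158.
d = −0.75 · ln(1 − (4/3)·0.263158) = −0.75 · ln(0.649123) = −0.75 · (-0.432133) = 0.3241.

0.3241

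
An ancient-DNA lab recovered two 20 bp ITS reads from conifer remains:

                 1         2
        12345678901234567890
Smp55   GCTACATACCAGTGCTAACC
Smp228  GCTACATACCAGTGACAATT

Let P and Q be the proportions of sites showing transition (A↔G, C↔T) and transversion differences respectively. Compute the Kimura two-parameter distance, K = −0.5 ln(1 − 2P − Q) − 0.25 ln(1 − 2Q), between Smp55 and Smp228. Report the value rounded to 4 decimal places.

The sequences differ at positions 15 (C/A, transversion), 16 (T/C, transition), 19 (C/T, transition), 20 (C/T, transition).
Of the 4 differences, 3 transitions and 1 transversion over 20 sites: P = 3/20 = 0.150000, Q = 1/20 = 0.050000.
d = −0.5·ln(0.650000) − 0.25·ln(0.900000) = −0.5·(-0.430783) − 0.25·(-0.105361) = 0.2417.

0.2417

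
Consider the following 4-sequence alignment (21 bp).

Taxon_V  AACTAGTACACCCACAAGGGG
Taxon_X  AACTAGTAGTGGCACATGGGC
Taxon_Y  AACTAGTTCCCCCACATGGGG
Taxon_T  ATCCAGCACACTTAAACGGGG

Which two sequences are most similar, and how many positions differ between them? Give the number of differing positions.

3

Pairwise Hamming distances:
  Taxon_V vs Taxon_X: 6
  Taxon_V vs Taxon_Y: 3
  Taxon_V vs Taxon_T: 7
  Taxon_X vs Taxon_Y: 6
  Taxon_X vs Taxon_T: 11
  Taxon_Y vs Taxon_T: 9
The smallest is 3, between Taxon_V and Taxon_Y.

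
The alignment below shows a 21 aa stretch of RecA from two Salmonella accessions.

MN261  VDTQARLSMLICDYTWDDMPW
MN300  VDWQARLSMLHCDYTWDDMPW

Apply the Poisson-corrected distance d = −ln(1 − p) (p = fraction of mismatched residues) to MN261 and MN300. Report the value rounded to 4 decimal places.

0.1001

Differing sites — 3:T/W; 11:I/H.
p = 2/21 = 0.095238.
d = −ln(1 − 0.095238) = −ln(0.904762) = 0.1001.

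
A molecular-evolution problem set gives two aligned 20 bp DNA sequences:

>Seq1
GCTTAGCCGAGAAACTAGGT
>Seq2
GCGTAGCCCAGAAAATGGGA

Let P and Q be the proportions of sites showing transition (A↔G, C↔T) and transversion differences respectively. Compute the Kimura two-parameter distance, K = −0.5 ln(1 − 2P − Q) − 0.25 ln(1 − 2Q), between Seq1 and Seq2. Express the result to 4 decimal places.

0.3060

Mismatches occur at site 3 (T↔G, transversion), site 9 (G↔C, transversion), site 15 (C↔A, transversion), site 17 (A↔G, transition), site 20 (T↔A, transversion).
Of the 5 differences, 1 transition and 4 transversions over 20 sites: P = 1/20 = 0.050000, Q = 4/20 = 0.200000.
d = −0.5·ln(0.700000) − 0.25·ln(0.600000) = −0.5·(-0.356675) − 0.25·(-0.510826) = 0.3060.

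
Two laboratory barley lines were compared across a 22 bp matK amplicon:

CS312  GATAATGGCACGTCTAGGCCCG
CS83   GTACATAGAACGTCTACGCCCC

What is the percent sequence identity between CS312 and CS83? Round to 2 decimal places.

Differing sites — 2:A/T; 3:T/A; 4:A/C; 7:G/A; 9:C/A; 17:G/C; 22:G/C.
15 of the 22 sites match, so the percent identity is 15/22 × 100 = 68.18%.

68.18%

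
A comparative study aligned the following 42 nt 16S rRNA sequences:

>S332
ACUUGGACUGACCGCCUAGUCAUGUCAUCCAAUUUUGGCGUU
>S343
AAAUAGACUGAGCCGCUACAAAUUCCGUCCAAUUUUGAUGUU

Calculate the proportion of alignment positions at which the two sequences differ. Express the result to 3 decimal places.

Mismatches occur at site 2 (C/A), site 3 (U/A), site 5 (G/A), site 12 (C/G), site 14 (G/C), site 15 (C/G), site 19 (G/C), site 20 (U/A), site 21 (C/A), site 24 (G/U), site 25 (U/C), site 27 (A/G), site 38 (G/A), site 39 (C/U).
There are 14 differences over 42 sites, so p = 14/42 = 0.333.

0.333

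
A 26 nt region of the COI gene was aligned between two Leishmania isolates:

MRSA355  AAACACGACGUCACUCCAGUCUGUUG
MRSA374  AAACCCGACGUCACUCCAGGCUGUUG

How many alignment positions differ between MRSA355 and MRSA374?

Differing sites — 5:A/C; 20:U/G.
That gives 2 mismatches out of 26 aligned sites, so the Hamming distance is 2.

2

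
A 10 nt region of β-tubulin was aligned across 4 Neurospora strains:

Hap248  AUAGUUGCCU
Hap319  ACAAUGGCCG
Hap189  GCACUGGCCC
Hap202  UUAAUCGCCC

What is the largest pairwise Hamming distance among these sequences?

Pairwise Hamming distances:
  Hap248 vs Hap319: 4
  Hap248 vs Hap189: 5
  Hap248 vs Hap202: 4
  Hap319 vs Hap189: 3
  Hap319 vs Hap202: 4
  Hap189 vs Hap202: 4
The largest is 5, between Hap248 and Hap189.

5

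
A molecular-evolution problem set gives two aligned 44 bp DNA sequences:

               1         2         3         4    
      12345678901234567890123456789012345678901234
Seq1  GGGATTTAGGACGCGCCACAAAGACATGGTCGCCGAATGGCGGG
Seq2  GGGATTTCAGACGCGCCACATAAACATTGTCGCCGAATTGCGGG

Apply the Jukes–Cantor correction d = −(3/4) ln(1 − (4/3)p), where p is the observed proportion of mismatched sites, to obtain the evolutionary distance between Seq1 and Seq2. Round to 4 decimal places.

0.1505

Differing sites — 8:A/C; 9:G/A; 21:A/T; 23:G/A; 28:G/T; 39:G/T.
p = 6/44 = 0.136364.
d = −0.75 · ln(1 − (4/3)·0.136364) = −0.75 · ln(0.818181) = −0.75 · (-0.200672) = 0.1505.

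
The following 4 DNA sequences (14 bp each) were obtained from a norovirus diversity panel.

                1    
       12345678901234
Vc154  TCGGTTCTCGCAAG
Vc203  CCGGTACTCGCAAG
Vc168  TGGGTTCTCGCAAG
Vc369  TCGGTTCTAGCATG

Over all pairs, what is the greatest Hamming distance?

Pairwise Hamming distances:
  Vc154 vs Vc203: 2
  Vc154 vs Vc168: 1
  Vc154 vs Vc369: 2
  Vc203 vs Vc168: 3
  Vc203 vs Vc369: 4
  Vc168 vs Vc369: 3
The largest is 4, between Vc203 and Vc369.

4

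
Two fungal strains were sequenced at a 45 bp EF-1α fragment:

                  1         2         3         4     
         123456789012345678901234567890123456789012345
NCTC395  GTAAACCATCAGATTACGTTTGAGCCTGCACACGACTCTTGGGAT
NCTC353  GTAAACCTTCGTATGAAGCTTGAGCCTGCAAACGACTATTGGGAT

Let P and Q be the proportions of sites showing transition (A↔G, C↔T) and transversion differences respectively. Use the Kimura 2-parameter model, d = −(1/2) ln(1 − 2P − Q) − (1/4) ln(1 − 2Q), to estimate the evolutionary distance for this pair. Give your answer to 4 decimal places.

0.2032

Differing sites — 8:A/T (Tv); 11:A/G (Ti); 12:G/T (Tv); 15:T/G (Tv); 17:C/A (Tv); 19:T/C (Ti); 31:C/A (Tv); 38:C/A (Tv).
Of the 8 differences, 2 transitions and 6 transversions over 45 sites: P = 2/45 = 0.044444, Q = 6/45 = 0.133333.
d = −0.5·ln(0.777779) − 0.25·ln(0.733334) = −0.5·(-0.251313) − 0.25·(-0.310154) = 0.2032.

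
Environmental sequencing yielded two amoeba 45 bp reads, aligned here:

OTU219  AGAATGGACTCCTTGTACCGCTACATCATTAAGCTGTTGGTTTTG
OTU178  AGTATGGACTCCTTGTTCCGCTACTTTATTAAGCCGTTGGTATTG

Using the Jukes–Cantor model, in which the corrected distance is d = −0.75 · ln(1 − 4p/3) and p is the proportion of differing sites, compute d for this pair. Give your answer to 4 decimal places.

Differing sites — 3:A/T; 17:A/T; 25:A/T; 27:C/T; 35:T/C; 42:T/A.
p = 6/45 = 0.133333.
d = −0.75 · ln(1 − (4/3)·0.133333) = −0.75 · ln(0.822223) = −0.75 · (-0.195744) = 0.1468.

0.1468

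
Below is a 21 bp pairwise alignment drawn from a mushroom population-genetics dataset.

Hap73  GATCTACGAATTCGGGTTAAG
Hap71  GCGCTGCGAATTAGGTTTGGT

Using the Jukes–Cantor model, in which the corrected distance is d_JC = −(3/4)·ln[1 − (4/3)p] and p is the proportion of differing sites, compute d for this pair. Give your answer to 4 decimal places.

0.5319

Mismatches occur at site 2 (A↔C), site 3 (T↔G), site 6 (A↔G), site 13 (C↔A), site 16 (G↔T), site 19 (A↔G), site 20 (A↔G), site 21 (G↔T).
p = 8/21 = 0.380952.
d = −0.75 · ln(1 − (4/3)·0.380952) = −0.75 · ln(0.492064) = −0.75 · (-0.709146) = 0.5319.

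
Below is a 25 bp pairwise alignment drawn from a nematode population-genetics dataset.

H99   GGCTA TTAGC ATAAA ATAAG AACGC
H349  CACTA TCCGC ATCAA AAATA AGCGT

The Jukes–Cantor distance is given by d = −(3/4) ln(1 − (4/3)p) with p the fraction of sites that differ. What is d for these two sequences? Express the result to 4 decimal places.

Mismatches occur at site 1 (G↔C), site 2 (G↔A), site 7 (T↔C), site 8 (A↔C), site 13 (A↔C), site 17 (T↔A), site 19 (A↔T), site 20 (G↔A), site 22 (A↔G), site 25 (C↔T).
p = 10/25 = 0.400000.
d = −0.75 · ln(1 − (4/3)·0.400000) = −0.75 · ln(0.466667) = −0.75 · (-0.762139) = 0.5716.

0.5716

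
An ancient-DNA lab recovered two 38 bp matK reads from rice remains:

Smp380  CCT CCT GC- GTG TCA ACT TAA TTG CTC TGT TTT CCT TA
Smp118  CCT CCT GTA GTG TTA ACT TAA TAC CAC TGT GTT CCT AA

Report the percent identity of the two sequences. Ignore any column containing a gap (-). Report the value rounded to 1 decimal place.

Excluding the 1 gap column leaves 37 comparable sites.
The sequences differ at positions 8 (C/T), 14 (C/T), 23 (T/A), 24 (G/C), 26 (T/A), 31 (T/G), 37 (T/A).
30 of the 37 comparable sites match, so the percent identity is 30/37 × 100 = 81.1%.

81.1%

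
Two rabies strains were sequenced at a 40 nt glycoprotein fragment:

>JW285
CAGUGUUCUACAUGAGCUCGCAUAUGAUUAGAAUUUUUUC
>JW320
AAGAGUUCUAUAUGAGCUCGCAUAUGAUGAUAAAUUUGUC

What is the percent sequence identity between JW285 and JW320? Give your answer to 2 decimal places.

82.50%

Differing sites — 1:C/A; 4:U/A; 11:C/U; 29:U/G; 31:G/U; 34:U/A; 38:U/G.
33 of the 40 sites match, so the percent identity is 33/40 × 100 = 82.50%.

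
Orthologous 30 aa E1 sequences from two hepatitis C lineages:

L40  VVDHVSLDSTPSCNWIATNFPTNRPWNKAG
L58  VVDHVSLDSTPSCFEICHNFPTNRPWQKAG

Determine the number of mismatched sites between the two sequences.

5

The sequences differ at positions 14 (N/F), 15 (W/E), 17 (A/C), 18 (T/H), 27 (N/Q).
That gives 5 mismatches out of 30 aligned sites, so the Hamming distance is 5.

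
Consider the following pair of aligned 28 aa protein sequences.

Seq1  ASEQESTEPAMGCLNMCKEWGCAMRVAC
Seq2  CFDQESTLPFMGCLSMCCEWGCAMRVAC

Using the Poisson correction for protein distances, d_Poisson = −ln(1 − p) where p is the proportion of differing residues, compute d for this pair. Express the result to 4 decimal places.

0.2877

Mismatches occur at site 1 (A→C), site 2 (S→F), site 3 (E→D), site 8 (E→L), site 10 (A→F), site 15 (N→S), site 18 (K→C).
p = 7/28 = 0.250000.
d = −ln(1 − 0.250000) = −ln(0.750000) = 0.2877.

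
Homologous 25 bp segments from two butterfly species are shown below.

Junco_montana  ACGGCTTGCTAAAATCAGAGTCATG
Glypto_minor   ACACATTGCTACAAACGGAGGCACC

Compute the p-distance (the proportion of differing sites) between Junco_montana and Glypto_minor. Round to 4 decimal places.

Mismatches occur at site 3 (G/A), site 4 (G/C), site 5 (C/A), site 12 (A/C), site 15 (T/A), site 17 (A/G), site 21 (T/G), site 24 (T/C), site 25 (G/C).
There are 9 differences over 25 sites, so p = 9/25 = 0.3600.

0.3600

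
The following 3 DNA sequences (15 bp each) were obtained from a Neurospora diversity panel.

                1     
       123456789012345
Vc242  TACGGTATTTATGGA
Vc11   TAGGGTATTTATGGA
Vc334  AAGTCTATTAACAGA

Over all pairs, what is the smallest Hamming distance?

Pairwise Hamming distances:
  Vc242 vs Vc11: 1
  Vc242 vs Vc334: 7
  Vc11 vs Vc334: 6
The smallest is 1, between Vc242 and Vc11.

1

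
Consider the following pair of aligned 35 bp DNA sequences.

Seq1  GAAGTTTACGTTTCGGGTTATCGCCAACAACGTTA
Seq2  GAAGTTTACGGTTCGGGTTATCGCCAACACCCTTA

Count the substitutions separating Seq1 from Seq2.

Differing sites — 11:T/G; 30:A/C; 32:G/C.
That gives 3 mismatches out of 35 aligned sites, so the Hamming distance is 3.

3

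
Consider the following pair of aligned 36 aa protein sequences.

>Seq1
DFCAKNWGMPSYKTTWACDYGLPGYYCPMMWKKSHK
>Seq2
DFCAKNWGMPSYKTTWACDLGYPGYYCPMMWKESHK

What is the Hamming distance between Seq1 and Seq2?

The sequences differ at positions 20 (Y/L), 22 (L/Y), 33 (K/E).
That gives 3 mismatches out of 36 aligned sites, so the Hamming distance is 3.

3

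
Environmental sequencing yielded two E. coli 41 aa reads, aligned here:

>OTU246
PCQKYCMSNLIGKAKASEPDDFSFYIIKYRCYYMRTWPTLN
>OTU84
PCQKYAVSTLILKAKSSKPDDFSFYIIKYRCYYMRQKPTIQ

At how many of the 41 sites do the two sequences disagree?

10

Differing sites — 6:C/A; 7:M/V; 9:N/T; 12:G/L; 16:A/S; 18:E/K; 36:T/Q; 37:W/K; 40:L/I; 41:N/Q.
That gives 10 mismatches out of 41 aligned sites, so the Hamming distance is 10.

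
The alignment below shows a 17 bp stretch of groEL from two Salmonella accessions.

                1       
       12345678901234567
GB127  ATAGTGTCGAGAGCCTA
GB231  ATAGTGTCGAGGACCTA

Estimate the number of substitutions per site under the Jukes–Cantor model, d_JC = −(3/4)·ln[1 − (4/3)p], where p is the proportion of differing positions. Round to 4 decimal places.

0.1280

Mismatches occur at site 12 (A/G), site 13 (G/A).
p = 2/17 = 0.117647.
d = −0.75 · ln(1 − (4/3)·0.117647) = −0.75 · ln(0.843137) = −0.75 · (-0.170626) = 0.1280.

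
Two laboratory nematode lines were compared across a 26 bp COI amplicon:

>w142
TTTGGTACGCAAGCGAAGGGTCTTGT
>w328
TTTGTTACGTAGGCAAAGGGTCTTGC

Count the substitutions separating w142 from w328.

5

Differing sites — 5:G/T; 10:C/T; 12:A/G; 15:G/A; 26:T/C.
That gives 5 mismatches out of 26 aligned sites, so the Hamming distance is 5.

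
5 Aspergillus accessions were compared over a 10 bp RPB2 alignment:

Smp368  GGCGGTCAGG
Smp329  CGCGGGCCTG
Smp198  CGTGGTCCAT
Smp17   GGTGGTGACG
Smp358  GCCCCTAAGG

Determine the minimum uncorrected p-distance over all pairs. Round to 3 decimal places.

0.300

Pairwise Hamming distances:
  Smp368 vs Smp329: 4
  Smp368 vs Smp198: 5
  Smp368 vs Smp17: 3
  Smp368 vs Smp358: 4
  Smp329 vs Smp198: 4
  Smp329 vs Smp17: 6
  Smp329 vs Smp358: 8
  Smp198 vs Smp17: 5
  Smp198 vs Smp358: 9
  Smp17 vs Smp358: 6
The smallest is 3 mismatches, between Smp368 and Smp17; p = 3/10 = 0.300.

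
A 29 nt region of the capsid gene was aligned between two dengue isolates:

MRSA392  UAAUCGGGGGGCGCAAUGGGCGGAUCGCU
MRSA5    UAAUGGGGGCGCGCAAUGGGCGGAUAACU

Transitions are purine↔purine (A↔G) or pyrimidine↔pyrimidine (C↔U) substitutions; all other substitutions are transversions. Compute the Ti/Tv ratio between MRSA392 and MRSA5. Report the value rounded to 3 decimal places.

0.333

The sequences differ at positions 5 (C/G, transversion), 10 (G/C, transversion), 26 (C/A, transversion), 27 (G/A, transition).
Of the 4 differences, 1 transition and 3 transversions, so Ti/Tv = 1/3 = 0.333.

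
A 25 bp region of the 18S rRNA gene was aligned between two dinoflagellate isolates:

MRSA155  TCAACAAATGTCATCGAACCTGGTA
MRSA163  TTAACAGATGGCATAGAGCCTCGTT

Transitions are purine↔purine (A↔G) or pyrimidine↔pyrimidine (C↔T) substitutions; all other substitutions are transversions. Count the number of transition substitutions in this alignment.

The sequences differ at positions 2 (C/T, transition), 7 (A/G, transition), 11 (T/G, transversion), 15 (C/A, transversion), 18 (A/G, transition), 22 (G/C, transversion), 25 (A/T, transversion).
Of the 7 differences, 3 transitions and 4 transversions, so the answer is 3.

3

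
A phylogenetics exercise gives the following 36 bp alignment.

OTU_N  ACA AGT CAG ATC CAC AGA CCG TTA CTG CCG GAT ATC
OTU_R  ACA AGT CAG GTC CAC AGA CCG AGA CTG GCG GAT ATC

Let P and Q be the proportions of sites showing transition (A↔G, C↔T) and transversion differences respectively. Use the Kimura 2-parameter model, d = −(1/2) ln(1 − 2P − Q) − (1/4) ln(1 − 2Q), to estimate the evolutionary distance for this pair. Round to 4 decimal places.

Mismatches occur at site 10 (A↔G, transition), site 22 (T↔A, transversion), site 23 (T↔G, transversion), site 28 (C↔G, transversion).
Of the 4 differences, 1 transition and 3 transversions over 36 sites: P = 1/36 = 0.027778, Q = 3/36 = 0.083333.
d = −0.5·ln(0.861111) − 0.25·ln(0.833334) = −0.5·(-0.149532) − 0.25·(-0.182321) = 0.1203.

0.1203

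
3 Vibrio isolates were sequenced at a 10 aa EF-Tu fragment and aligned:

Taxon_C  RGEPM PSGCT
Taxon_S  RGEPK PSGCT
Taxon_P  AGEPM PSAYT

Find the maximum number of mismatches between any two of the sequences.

4

Pairwise Hamming distances:
  Taxon_C vs Taxon_S: 1
  Taxon_C vs Taxon_P: 3
  Taxon_S vs Taxon_P: 4
The largest is 4, between Taxon_S and Taxon_P.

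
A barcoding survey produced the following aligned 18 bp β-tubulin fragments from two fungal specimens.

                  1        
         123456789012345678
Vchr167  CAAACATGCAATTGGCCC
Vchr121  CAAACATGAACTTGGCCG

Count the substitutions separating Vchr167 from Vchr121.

3

Differing sites — 9:C/A; 11:A/C; 18:C/G.
That gives 3 mismatches out of 18 aligned sites, so the Hamming distance is 3.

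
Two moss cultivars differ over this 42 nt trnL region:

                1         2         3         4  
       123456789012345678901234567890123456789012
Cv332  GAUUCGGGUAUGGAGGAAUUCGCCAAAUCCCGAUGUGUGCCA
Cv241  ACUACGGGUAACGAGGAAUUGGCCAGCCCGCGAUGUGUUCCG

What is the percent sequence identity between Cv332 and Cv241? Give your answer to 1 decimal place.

Mismatches occur at site 1 (G/A), site 2 (A/C), site 4 (U/A), site 11 (U/A), site 12 (G/C), site 21 (C/G), site 26 (A/G), site 27 (A/C), site 28 (U/C), site 30 (C/G), site 39 (G/U), site 42 (A/G).
30 of the 42 sites match, so the percent identity is 30/42 × 100 = 71.4%.

71.4%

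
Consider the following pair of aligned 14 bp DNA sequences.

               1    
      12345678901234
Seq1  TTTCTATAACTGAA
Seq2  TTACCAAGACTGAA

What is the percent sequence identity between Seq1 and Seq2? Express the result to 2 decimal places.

The sequences differ at positions 3 (T/A), 5 (T/C), 7 (T/A), 8 (A/G).
10 of the 14 sites match, so the percent identity is 10/14 × 100 = 71.43%.

71.43%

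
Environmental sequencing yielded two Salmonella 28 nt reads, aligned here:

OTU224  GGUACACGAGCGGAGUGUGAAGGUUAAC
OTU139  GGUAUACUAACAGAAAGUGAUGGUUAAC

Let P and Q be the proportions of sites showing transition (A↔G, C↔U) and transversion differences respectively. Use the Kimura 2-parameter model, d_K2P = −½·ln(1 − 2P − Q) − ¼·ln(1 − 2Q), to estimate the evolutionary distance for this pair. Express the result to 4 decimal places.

Mismatches occur at site 5 (C↔U, transition), site 8 (G↔U, transversion), site 10 (G↔A, transition), site 12 (G↔A, transition), site 15 (G↔A, transition), site 16 (U↔A, transversion), site 21 (A↔U, transversion).
Of the 7 differences, 4 transitions and 3 transversions over 28 sites: P = 4/28 = 0.142857, Q = 3/28 = 0.107143.
d = −0.5·ln(0.607143) − 0.25·ln(0.785714) = −0.5·(-0.498991) − 0.25·(-0.241162) = 0.3098.

0.3098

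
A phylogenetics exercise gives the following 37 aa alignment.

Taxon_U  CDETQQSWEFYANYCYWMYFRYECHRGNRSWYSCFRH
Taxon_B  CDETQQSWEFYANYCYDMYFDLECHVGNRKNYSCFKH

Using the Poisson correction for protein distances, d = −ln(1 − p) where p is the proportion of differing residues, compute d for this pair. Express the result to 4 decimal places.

0.2097

Mismatches occur at site 17 (W↔D), site 21 (R↔D), site 22 (Y↔L), site 26 (R↔V), site 30 (S↔K), site 31 (W↔N), site 36 (R↔K).
p = 7/37 = 0.189189.
d = −ln(1 − 0.189189) = −ln(0.810811) = 0.2097.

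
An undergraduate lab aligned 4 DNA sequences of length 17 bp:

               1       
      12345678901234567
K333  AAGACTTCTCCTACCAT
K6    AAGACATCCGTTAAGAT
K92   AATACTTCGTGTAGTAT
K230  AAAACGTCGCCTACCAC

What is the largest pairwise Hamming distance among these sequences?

8

Pairwise Hamming distances:
  K333 vs K6: 6
  K333 vs K92: 6
  K333 vs K230: 4
  K6 vs K92: 7
  K6 vs K230: 8
  K92 vs K230: 7
The largest is 8, between K6 and K230.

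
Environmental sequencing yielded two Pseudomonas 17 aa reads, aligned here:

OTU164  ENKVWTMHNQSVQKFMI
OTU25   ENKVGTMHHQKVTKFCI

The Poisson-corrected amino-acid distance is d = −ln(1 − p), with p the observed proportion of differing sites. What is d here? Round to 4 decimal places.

Differing sites — 5:W/G; 9:N/H; 11:S/K; 13:Q/T; 16:M/C.
p = 5/17 = 0.294118.
d = −ln(1 − 0.294118) = −ln(0.705882) = 0.3483.

0.3483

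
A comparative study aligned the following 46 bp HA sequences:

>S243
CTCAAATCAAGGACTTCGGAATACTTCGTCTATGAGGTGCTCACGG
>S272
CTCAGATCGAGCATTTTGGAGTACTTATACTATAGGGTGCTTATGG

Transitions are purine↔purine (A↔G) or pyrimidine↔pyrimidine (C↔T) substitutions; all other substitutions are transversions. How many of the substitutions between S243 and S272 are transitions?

The sequences differ at positions 5 (A/G, transition), 9 (A/G, transition), 12 (G/C, transversion), 14 (C/T, transition), 17 (C/T, transition), 21 (A/G, transition), 27 (C/A, transversion), 28 (G/T, transversion), 29 (T/A, transversion), 34 (G/A, transition), 35 (A/G, transition), 42 (C/T, transition), 44 (C/T, transition).
Of the 13 differences, 9 transitions and 4 transversions, so the answer is 9.

9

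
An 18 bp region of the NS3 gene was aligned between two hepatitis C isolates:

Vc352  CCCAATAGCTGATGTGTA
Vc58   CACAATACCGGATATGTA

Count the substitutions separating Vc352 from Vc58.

Differing sites — 2:C/A; 8:G/C; 10:T/G; 14:G/A.
That gives 4 mismatches out of 18 aligned sites, so the Hamming distance is 4.

4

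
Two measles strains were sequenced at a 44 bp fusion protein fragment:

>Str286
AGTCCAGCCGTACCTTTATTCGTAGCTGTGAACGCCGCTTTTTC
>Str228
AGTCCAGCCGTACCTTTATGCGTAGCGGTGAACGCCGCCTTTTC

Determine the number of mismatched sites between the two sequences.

The sequences differ at positions 20 (T/G), 27 (T/G), 39 (T/C).
That gives 3 mismatches out of 44 aligned sites, so the Hamming distance is 3.

3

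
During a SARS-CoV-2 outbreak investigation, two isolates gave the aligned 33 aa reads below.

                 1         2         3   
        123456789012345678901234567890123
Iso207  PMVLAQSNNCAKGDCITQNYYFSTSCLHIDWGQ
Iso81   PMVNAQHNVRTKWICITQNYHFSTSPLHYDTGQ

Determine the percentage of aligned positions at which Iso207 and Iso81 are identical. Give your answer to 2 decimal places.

66.67%

The sequences differ at positions 4 (L/N), 7 (S/H), 9 (N/V), 10 (C/R), 11 (A/T), 13 (G/W), 14 (D/I), 21 (Y/H), 26 (C/P), 29 (I/Y), 31 (W/T).
22 of the 33 sites match, so the percent identity is 22/33 × 100 = 66.67%.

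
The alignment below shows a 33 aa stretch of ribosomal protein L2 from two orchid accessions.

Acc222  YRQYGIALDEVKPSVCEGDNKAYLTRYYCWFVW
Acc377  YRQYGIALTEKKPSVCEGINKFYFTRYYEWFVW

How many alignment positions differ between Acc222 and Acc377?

6

Differing sites — 9:D/T; 11:V/K; 19:D/I; 22:A/F; 24:L/F; 29:C/E.
That gives 6 mismatches out of 33 aligned sites, so the Hamming distance is 6.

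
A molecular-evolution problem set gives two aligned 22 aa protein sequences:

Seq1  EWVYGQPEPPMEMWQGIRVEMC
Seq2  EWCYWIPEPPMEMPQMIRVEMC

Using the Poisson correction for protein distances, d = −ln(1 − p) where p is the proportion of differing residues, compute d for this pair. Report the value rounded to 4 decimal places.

0.2578

Differing sites — 3:V/C; 5:G/W; 6:Q/I; 14:W/P; 16:G/M.
p = 5/22 = 0.227273.
d = −ln(1 − 0.227273) = −ln(0.772727) = 0.2578.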